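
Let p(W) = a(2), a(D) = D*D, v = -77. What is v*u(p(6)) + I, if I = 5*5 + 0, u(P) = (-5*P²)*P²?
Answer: 98585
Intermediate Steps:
a(D) = D²
p(W) = 4 (p(W) = 2² = 4)
u(P) = -5*P⁴
I = 25 (I = 25 + 0 = 25)
v*u(p(6)) + I = -(-385)*4⁴ + 25 = -(-385)*256 + 25 = -77*(-1280) + 25 = 98560 + 25 = 98585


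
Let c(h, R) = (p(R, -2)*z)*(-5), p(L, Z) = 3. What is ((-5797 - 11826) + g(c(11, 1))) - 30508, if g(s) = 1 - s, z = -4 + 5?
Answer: -48115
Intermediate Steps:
z = 1
c(h, R) = -15 (c(h, R) = (3*1)*(-5) = 3*(-5) = -15)
((-5797 - 11826) + g(c(11, 1))) - 30508 = ((-5797 - 11826) + (1 - 1*(-15))) - 30508 = (-17623 + (1 + 15)) - 30508 = (-17623 + 16) - 30508 = -17607 - 30508 = -48115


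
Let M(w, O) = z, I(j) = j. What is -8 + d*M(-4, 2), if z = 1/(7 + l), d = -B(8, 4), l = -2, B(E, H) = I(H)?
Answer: -44/5 ≈ -8.8000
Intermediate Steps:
B(E, H) = H
d = -4 (d = -1*4 = -4)
z = ⅕ (z = 1/(7 - 2) = 1/5 = ⅕ ≈ 0.20000)
M(w, O) = ⅕
-8 + d*M(-4, 2) = -8 - 4*⅕ = -8 - ⅘ = -44/5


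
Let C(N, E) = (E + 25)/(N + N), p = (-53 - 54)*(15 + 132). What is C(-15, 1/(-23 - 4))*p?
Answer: 1766891/135 ≈ 13088.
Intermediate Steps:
p = -15729 (p = -107*147 = -15729)
C(N, E) = (25 + E)/(2*N) (C(N, E) = (25 + E)/((2*N)) = (25 + E)*(1/(2*N)) = (25 + E)/(2*N))
C(-15, 1/(-23 - 4))*p = ((1/2)*(25 + 1/(-23 - 4))/(-15))*(-15729) = ((1/2)*(-1/15)*(25 + 1/(-27)))*(-15729) = ((1/2)*(-1/15)*(25 - 1/27))*(-15729) = ((1/2)*(-1/15)*(674/27))*(-15729) = -337/405*(-15729) = 1766891/135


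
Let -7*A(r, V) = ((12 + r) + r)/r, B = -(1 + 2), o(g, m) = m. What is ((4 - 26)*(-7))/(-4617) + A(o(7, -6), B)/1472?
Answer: -154/4617 ≈ -0.033355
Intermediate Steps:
B = -3 (B = -1*3 = -3)
A(r, V) = -(12 + 2*r)/(7*r) (A(r, V) = -((12 + r) + r)/(7*r) = -(12 + 2*r)/(7*r))
((4 - 26)*(-7))/(-4617) + A(o(7, -6), B)/1472 = ((4 - 26)*(-7))/(-4617) + ((2/7)*(-6 - 1*(-6))/(-6))/1472 = -22*(-7)*(-1/4617) + ((2/7)*(-1/6)*(-6 + 6))*(1/1472) = 154*(-1/4617) + ((2/7)*(-1/6)*0)*(1/1472) = -154/4617 + 0*(1/1472) = -154/4617 + 0 = -154/4617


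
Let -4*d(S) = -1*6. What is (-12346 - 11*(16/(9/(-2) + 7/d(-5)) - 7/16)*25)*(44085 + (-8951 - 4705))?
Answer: -18805456719/16 ≈ -1.1753e+9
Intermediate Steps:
d(S) = 3/2 (d(S) = -(-1)*6/4 = -¼*(-6) = 3/2)
(-12346 - 11*(16/(9/(-2) + 7/d(-5)) - 7/16)*25)*(44085 + (-8951 - 4705)) = (-12346 - 11*(16/(9/(-2) + 7/(3/2)) - 7/16)*25)*(44085 + (-8951 - 4705)) = (-12346 - 11*(16/(9*(-½) + 7*(⅔)) - 7*1/16)*25)*(44085 - 13656) = (-12346 - 11*(16/(-9/2 + 14/3) - 7/16)*25)*30429 = (-12346 - 11*(16/(⅙) - 7/16)*25)*30429 = (-12346 - 11*(16*6 - 7/16)*25)*30429 = (-12346 - 11*(96 - 7/16)*25)*30429 = (-12346 - 11*1529/16*25)*30429 = (-12346 - 16819/16*25)*30429 = (-12346 - 420475/16)*30429 = -618011/16*30429 = -18805456719/16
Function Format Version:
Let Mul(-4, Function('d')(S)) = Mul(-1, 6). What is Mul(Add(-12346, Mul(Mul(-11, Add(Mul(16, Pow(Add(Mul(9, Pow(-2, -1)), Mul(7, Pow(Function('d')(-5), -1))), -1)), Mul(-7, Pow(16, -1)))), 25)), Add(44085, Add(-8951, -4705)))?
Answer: Rational(-18805456719, 16) ≈ -1.1753e+9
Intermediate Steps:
Function('d')(S) = Rational(3, 2) (Function('d')(S) = Mul(Rational(-1, 4), Mul(-1, 6)) = Mul(Rational(-1, 4), -6) = Rational(3, 2))
Mul(Add(-12346, Mul(Mul(-11, Add(Mul(16, Pow(Add(Mul(9, Pow(-2, -1)), Mul(7, Pow(Function('d')(-5), -1))), -1)), Mul(-7, Pow(16, -1)))), 25)), Add(44085, Add(-8951, -4705))) = Mul(Add(-12346, Mul(Mul(-11, Add(Mul(16, Pow(Add(Mul(9, Pow(-2, -1)), Mul(7, Pow(Rational(3, 2), -1))), -1)), Mul(-7, Pow(16, -1)))), 25)), Add(44085, Add(-8951, -4705))) = Mul(Add(-12346, Mul(Mul(-11, Add(Mul(16, Pow(Add(Mul(9, Rational(-1, 2)), Mul(7, Rational(2, 3))), -1)), Mul(-7, Rational(1, 16)))), 25)), Add(44085, -13656)) = Mul(Add(-12346, Mul(Mul(-11, Add(Mul(16, Pow(Add(Rational(-9, 2), Rational(14, 3)), -1)), Rational(-7, 16))), 25)), 30429) = Mul(Add(-12346, Mul(Mul(-11, Add(Mul(16, Pow(Rational(1, 6), -1)), Rational(-7, 16))), 25)), 30429) = Mul(Add(-12346, Mul(Mul(-11, Add(Mul(16, 6), Rational(-7, 16))), 25)), 30429) = Mul(Add(-12346, Mul(Mul(-11, Add(96, Rational(-7, 16))), 25)), 30429) = Mul(Add(-12346, Mul(Mul(-11, Rational(1529, 16)), 25)), 30429) = Mul(Add(-12346, Mul(Rational(-16819, 16), 25)), 30429) = Mul(Add(-12346, Rational(-420475, 16)), 30429) = Mul(Rational(-618011, 16), 30429) = Rational(-18805456719, 16)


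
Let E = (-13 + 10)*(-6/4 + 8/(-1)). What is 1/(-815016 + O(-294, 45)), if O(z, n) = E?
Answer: -2/1629975 ≈ -1.2270e-6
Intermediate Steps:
E = 57/2 (E = -3*(-6*¼ + 8*(-1)) = -3*(-3/2 - 8) = -3*(-19/2) = 57/2 ≈ 28.500)
O(z, n) = 57/2
1/(-815016 + O(-294, 45)) = 1/(-815016 + 57/2) = 1/(-1629975/2) = -2/1629975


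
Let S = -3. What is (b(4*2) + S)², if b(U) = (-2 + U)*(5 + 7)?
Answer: 4761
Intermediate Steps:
b(U) = -24 + 12*U (b(U) = (-2 + U)*12 = -24 + 12*U)
(b(4*2) + S)² = ((-24 + 12*(4*2)) - 3)² = ((-24 + 12*8) - 3)² = ((-24 + 96) - 3)² = (72 - 3)² = 69² = 4761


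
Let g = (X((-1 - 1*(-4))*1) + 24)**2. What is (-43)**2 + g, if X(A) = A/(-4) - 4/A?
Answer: 335425/144 ≈ 2329.3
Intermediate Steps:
X(A) = -4/A - A/4 (X(A) = A*(-1/4) - 4/A = -A/4 - 4/A = -4/A - A/4)
g = 69169/144 (g = ((-4/(-1 - 1*(-4)) - (-1 - 1*(-4))/4) + 24)**2 = ((-4/(-1 + 4) - (-1 + 4)/4) + 24)**2 = ((-4/(3*1) - 3/4) + 24)**2 = ((-4/3 - 1/4*3) + 24)**2 = ((-4*1/3 - 3/4) + 24)**2 = ((-4/3 - 3/4) + 24)**2 = (-25/12 + 24)**2 = (263/12)**2 = 69169/144 ≈ 480.34)
(-43)**2 + g = (-43)**2 + 69169/144 = 1849 + 69169/144 = 335425/144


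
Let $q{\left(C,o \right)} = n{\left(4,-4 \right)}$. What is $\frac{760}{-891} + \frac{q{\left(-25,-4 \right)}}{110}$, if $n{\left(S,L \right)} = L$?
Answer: $- \frac{3962}{4455} \approx -0.88934$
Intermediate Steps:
$q{\left(C,o \right)} = -4$
$\frac{760}{-891} + \frac{q{\left(-25,-4 \right)}}{110} = \frac{760}{-891} - \frac{4}{110} = 760 \left(- \frac{1}{891}\right) - \frac{2}{55} = - \frac{760}{891} - \frac{2}{55} = - \frac{3962}{4455}$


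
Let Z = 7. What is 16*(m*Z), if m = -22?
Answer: -2464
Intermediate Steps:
16*(m*Z) = 16*(-22*7) = 16*(-154) = -2464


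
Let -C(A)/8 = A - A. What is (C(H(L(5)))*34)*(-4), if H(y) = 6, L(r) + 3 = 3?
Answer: 0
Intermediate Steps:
L(r) = 0 (L(r) = -3 + 3 = 0)
C(A) = 0 (C(A) = -8*(A - A) = -8*0 = 0)
(C(H(L(5)))*34)*(-4) = (0*34)*(-4) = 0*(-4) = 0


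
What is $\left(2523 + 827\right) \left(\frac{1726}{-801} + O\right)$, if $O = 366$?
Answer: $\frac{976324000}{801} \approx 1.2189 \cdot 10^{6}$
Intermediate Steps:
$\left(2523 + 827\right) \left(\frac{1726}{-801} + O\right) = \left(2523 + 827\right) \left(\frac{1726}{-801} + 366\right) = 3350 \left(1726 \left(- \frac{1}{801}\right) + 366\right) = 3350 \left(- \frac{1726}{801} + 366\right) = 3350 \cdot \frac{291440}{801} = \frac{976324000}{801}$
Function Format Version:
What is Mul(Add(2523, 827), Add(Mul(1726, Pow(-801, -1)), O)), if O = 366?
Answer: Rational(976324000, 801) ≈ 1.2189e+6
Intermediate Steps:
Mul(Add(2523, 827), Add(Mul(1726, Pow(-801, -1)), O)) = Mul(Add(2523, 827), Add(Mul(1726, Pow(-801, -1)), 366)) = Mul(3350, Add(Mul(1726, Rational(-1, 801)), 366)) = Mul(3350, Add(Rational(-1726, 801), 366)) = Mul(3350, Rational(291440, 801)) = Rational(976324000, 801)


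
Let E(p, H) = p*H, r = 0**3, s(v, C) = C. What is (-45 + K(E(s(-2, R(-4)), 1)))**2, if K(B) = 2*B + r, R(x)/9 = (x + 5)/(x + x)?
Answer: 35721/16 ≈ 2232.6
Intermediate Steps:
R(x) = 9*(5 + x)/(2*x) (R(x) = 9*((x + 5)/(x + x)) = 9*((5 + x)/((2*x))) = 9*((5 + x)*(1/(2*x))) = 9*((5 + x)/(2*x)) = 9*(5 + x)/(2*x))
r = 0
E(p, H) = H*p
K(B) = 2*B (K(B) = 2*B + 0 = 2*B)
(-45 + K(E(s(-2, R(-4)), 1)))**2 = (-45 + 2*(1*((9/2)*(5 - 4)/(-4))))**2 = (-45 + 2*(1*((9/2)*(-1/4)*1)))**2 = (-45 + 2*(1*(-9/8)))**2 = (-45 + 2*(-9/8))**2 = (-45 - 9/4)**2 = (-189/4)**2 = 35721/16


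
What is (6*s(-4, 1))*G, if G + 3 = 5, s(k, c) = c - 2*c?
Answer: -12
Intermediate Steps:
s(k, c) = -c
G = 2 (G = -3 + 5 = 2)
(6*s(-4, 1))*G = (6*(-1*1))*2 = (6*(-1))*2 = -6*2 = -12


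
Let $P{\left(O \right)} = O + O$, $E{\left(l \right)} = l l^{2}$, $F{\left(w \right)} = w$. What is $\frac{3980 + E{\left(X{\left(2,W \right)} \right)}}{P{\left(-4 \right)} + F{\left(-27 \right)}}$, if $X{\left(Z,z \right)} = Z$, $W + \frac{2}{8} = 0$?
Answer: $- \frac{3988}{35} \approx -113.94$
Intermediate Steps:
$W = - \frac{1}{4}$ ($W = - \frac{1}{4} + 0 = - \frac{1}{4} \approx -0.25$)
$E{\left(l \right)} = l^{3}$
$P{\left(O \right)} = 2 O$
$\frac{3980 + E{\left(X{\left(2,W \right)} \right)}}{P{\left(-4 \right)} + F{\left(-27 \right)}} = \frac{3980 + 2^{3}}{2 \left(-4\right) - 27} = \frac{3980 + 8}{-8 - 27} = \frac{3988}{-35} = 3988 \left(- \frac{1}{35}\right) = - \frac{3988}{35}$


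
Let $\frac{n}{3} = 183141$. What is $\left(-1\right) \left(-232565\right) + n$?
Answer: $781988$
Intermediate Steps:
$n = 549423$ ($n = 3 \cdot 183141 = 549423$)
$\left(-1\right) \left(-232565\right) + n = \left(-1\right) \left(-232565\right) + 549423 = 232565 + 549423 = 781988$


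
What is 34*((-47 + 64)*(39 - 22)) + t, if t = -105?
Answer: 9721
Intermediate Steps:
34*((-47 + 64)*(39 - 22)) + t = 34*((-47 + 64)*(39 - 22)) - 105 = 34*(17*17) - 105 = 34*289 - 105 = 9826 - 105 = 9721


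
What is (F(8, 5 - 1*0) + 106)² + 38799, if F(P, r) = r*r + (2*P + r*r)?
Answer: 68383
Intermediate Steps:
F(P, r) = 2*P + 2*r² (F(P, r) = r² + (2*P + r²) = r² + (r² + 2*P) = 2*P + 2*r²)
(F(8, 5 - 1*0) + 106)² + 38799 = ((2*8 + 2*(5 - 1*0)²) + 106)² + 38799 = ((16 + 2*(5 + 0)²) + 106)² + 38799 = ((16 + 2*5²) + 106)² + 38799 = ((16 + 2*25) + 106)² + 38799 = ((16 + 50) + 106)² + 38799 = (66 + 106)² + 38799 = 172² + 38799 = 29584 + 38799 = 68383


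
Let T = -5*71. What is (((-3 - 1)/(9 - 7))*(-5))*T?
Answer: -3550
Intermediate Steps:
T = -355
(((-3 - 1)/(9 - 7))*(-5))*T = (((-3 - 1)/(9 - 7))*(-5))*(-355) = (-4/2*(-5))*(-355) = (-4*1/2*(-5))*(-355) = -2*(-5)*(-355) = 10*(-355) = -3550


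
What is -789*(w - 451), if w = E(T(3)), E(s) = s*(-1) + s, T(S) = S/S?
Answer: 355839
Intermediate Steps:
T(S) = 1
E(s) = 0 (E(s) = -s + s = 0)
w = 0
-789*(w - 451) = -789*(0 - 451) = -789*(-451) = 355839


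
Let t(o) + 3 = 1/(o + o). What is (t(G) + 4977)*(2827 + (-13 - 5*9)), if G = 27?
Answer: 247915031/18 ≈ 1.3773e+7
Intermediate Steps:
t(o) = -3 + 1/(2*o) (t(o) = -3 + 1/(o + o) = -3 + 1/(2*o))
(t(G) + 4977)*(2827 + (-13 - 5*9)) = ((-3 + (1/2)/27) + 4977)*(2827 + (-13 - 5*9)) = ((-3 + (1/2)*(1/27)) + 4977)*(2827 + (-13 - 45)) = ((-3 + 1/54) + 4977)*(2827 - 58) = (-161/54 + 4977)*2769 = (268597/54)*2769 = 247915031/18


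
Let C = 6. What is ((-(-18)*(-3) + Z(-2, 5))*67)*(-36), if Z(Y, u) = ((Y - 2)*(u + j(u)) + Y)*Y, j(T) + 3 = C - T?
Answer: 62712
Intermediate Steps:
j(T) = 3 - T (j(T) = -3 + (6 - T) = 3 - T)
Z(Y, u) = Y*(-6 + 4*Y) (Z(Y, u) = ((Y - 2)*(u + (3 - u)) + Y)*Y = ((-2 + Y)*3 + Y)*Y = ((-6 + 3*Y) + Y)*Y = (-6 + 4*Y)*Y = Y*(-6 + 4*Y))
((-(-18)*(-3) + Z(-2, 5))*67)*(-36) = ((-(-18)*(-3) + 2*(-2)*(-3 + 2*(-2)))*67)*(-36) = ((-6*9 + 2*(-2)*(-3 - 4))*67)*(-36) = ((-54 + 2*(-2)*(-7))*67)*(-36) = ((-54 + 28)*67)*(-36) = -26*67*(-36) = -1742*(-36) = 62712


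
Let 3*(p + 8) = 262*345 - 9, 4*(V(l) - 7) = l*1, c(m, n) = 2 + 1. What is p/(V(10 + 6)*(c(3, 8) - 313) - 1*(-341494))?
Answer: 30119/338084 ≈ 0.089087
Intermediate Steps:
c(m, n) = 3
V(l) = 7 + l/4 (V(l) = 7 + (l*1)/4 = 7 + l/4)
p = 30119 (p = -8 + (262*345 - 9)/3 = -8 + (90390 - 9)/3 = -8 + (⅓)*90381 = -8 + 30127 = 30119)
p/(V(10 + 6)*(c(3, 8) - 313) - 1*(-341494)) = 30119/((7 + (10 + 6)/4)*(3 - 313) - 1*(-341494)) = 30119/((7 + (¼)*16)*(-310) + 341494) = 30119/((7 + 4)*(-310) + 341494) = 30119/(11*(-310) + 341494) = 30119/(-3410 + 341494) = 30119/338084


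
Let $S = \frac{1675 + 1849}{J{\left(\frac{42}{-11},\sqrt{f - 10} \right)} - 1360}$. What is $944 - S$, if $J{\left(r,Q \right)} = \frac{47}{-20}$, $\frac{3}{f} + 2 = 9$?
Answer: $\frac{25791648}{27247} \approx 946.59$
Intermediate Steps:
$f = \frac{3}{7}$ ($f = \frac{3}{-2 + 9} = \frac{3}{7} \approx 0.42857$)
$J{\left(r,Q \right)} = - \frac{47}{20}$ ($J{\left(r,Q \right)} = 47 \left(- \frac{1}{20}\right) = - \frac{47}{20}$)
$S = - \frac{70480}{27247}$ ($S = \frac{1675 + 1849}{- \frac{47}{20} - 1360} = \frac{3524}{- \frac{27247}{20}} = 3524 \left(- \frac{20}{27247}\right) = - \frac{70480}{27247} \approx -2.5867$)
$944 - S = 944 - - \frac{70480}{27247} = 944 + \frac{70480}{27247} = \frac{25791648}{27247}$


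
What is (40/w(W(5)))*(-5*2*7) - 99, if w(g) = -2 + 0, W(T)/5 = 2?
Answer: 1301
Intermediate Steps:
W(T) = 10 (W(T) = 5*2 = 10)
w(g) = -2
(40/w(W(5)))*(-5*2*7) - 99 = (40/(-2))*(-5*2*7) - 99 = (40*(-½))*(-10*7) - 99 = -20*(-70) - 99 = 1400 - 99 = 1301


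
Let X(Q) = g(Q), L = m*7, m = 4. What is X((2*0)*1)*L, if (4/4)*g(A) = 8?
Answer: 224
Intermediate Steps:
g(A) = 8
L = 28 (L = 4*7 = 28)
X(Q) = 8
X((2*0)*1)*L = 8*28 = 224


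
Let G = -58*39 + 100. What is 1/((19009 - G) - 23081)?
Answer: -1/1910 ≈ -0.00052356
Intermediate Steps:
G = -2162 (G = -2262 + 100 = -2162)
1/((19009 - G) - 23081) = 1/((19009 - 1*(-2162)) - 23081) = 1/((19009 + 2162) - 23081) = 1/(21171 - 23081) = 1/(-1910) = -1/1910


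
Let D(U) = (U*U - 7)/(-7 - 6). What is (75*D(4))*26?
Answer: -1350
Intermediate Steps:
D(U) = 7/13 - U**2/13 (D(U) = (U**2 - 7)/(-13) = (-7 + U**2)*(-1/13) = 7/13 - U**2/13)
(75*D(4))*26 = (75*(7/13 - 1/13*4**2))*26 = (75*(7/13 - 1/13*16))*26 = (75*(7/13 - 16/13))*26 = (75*(-9/13))*26 = -675/13*26 = -1350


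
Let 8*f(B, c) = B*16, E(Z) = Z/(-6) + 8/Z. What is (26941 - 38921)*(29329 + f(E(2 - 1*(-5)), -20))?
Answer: -7378577840/21 ≈ -3.5136e+8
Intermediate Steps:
E(Z) = 8/Z - Z/6 (E(Z) = Z*(-1/6) + 8/Z = -Z/6 + 8/Z = 8/Z - Z/6)
f(B, c) = 2*B (f(B, c) = (B*16)/8 = (16*B)/8 = 2*B)
(26941 - 38921)*(29329 + f(E(2 - 1*(-5)), -20)) = (26941 - 38921)*(29329 + 2*(8/(2 - 1*(-5)) - (2 - 1*(-5))/6)) = -11980*(29329 + 2*(8/(2 + 5) - (2 + 5)/6)) = -11980*(29329 + 2*(8/7 - 1/6*7)) = -11980*(29329 + 2*(8*(1/7) - 7/6)) = -11980*(29329 + 2*(8/7 - 7/6)) = -11980*(29329 + 2*(-1/42)) = -11980*(29329 - 1/21) = -11980*615908/21 = -7378577840/21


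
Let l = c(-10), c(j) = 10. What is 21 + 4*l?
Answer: 61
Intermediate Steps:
l = 10
21 + 4*l = 21 + 4*10 = 21 + 40 = 61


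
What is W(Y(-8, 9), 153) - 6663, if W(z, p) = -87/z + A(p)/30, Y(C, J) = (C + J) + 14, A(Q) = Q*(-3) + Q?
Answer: -6679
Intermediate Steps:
A(Q) = -2*Q (A(Q) = -3*Q + Q = -2*Q)
Y(C, J) = 14 + C + J
W(z, p) = -87/z - p/15 (W(z, p) = -87/z - 2*p/30 = -87/z - 2*p*(1/30) = -87/z - p/15)
W(Y(-8, 9), 153) - 6663 = (-87/(14 - 8 + 9) - 1/15*153) - 6663 = (-87/15 - 51/5) - 6663 = (-87*1/15 - 51/5) - 6663 = (-29/5 - 51/5) - 6663 = -16 - 6663 = -6679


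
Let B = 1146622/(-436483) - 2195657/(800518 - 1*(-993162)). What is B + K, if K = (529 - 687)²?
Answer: 19541570856308869/782910827440 ≈ 24960.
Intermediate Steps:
B = -3015039903291/782910827440 (B = 1146622*(-1/436483) - 2195657/(800518 + 993162) = -1146622/436483 - 2195657/1793680 = -3015039903291/782910827440 ≈ -3.8511)
K = 24964 (K = (-158)² = 24964)
B + K = -3015039903291/782910827440 + 24964 = 19541570856308869/782910827440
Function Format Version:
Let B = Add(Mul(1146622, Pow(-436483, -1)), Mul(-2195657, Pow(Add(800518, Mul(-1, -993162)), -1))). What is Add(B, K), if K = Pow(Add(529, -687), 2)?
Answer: Rational(19541570856308869, 782910827440) ≈ 24960.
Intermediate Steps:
B = Rational(-3015039903291, 782910827440) (B = Add(Mul(1146622, Rational(-1, 436483)), Mul(-2195657, Pow(Add(800518, 993162), -1))) = Add(Rational(-1146622, 436483), Mul(-2195657, Pow(1793680, -1))) = Add(Rational(-1146622, 436483), Mul(-2195657, Rational(1, 1793680))) = Add(Rational(-1146622, 436483), Rational(-2195657, 1793680)) = Rational(-3015039903291, 782910827440) ≈ -3.8511)
K = 24964 (K = Pow(-158, 2) = 24964)
Add(B, K) = Add(Rational(-3015039903291, 782910827440), 24964) = Rational(19541570856308869, 782910827440)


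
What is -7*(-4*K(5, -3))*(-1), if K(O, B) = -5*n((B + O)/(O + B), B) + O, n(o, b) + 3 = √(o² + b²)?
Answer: -560 + 140*√10 ≈ -117.28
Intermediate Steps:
n(o, b) = -3 + √(b² + o²) (n(o, b) = -3 + √(o² + b²) = -3 + √(b² + o²))
K(O, B) = 15 + O - 5*√(1 + B²) (K(O, B) = -5*(-3 + √(B² + ((B + O)/(O + B))²)) + O = -5*(-3 + √(B² + ((B + O)/(B + O))²)) + O = -5*(-3 + √(B² + 1²)) + O = -5*(-3 + √(B² + 1)) + O = -5*(-3 + √(1 + B²)) + O = (15 - 5*√(1 + B²)) + O = 15 + O - 5*√(1 + B²))
-7*(-4*K(5, -3))*(-1) = -7*(-4*(15 + 5 - 5*√(1 + (-3)²)))*(-1) = -7*(-4*(15 + 5 - 5*√(1 + 9)))*(-1) = -7*(-4*(15 + 5 - 5*√10))*(-1) = -7*(-4*(20 - 5*√10))*(-1) = -7*(-80 + 20*√10)*(-1) = -7*(80 - 20*√10) = -560 + 140*√10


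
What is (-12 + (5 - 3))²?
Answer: 100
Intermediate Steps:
(-12 + (5 - 3))² = (-12 + 2)² = (-10)² = 100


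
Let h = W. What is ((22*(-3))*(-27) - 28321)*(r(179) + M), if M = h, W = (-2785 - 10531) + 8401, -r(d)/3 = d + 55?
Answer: 149069563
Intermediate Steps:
r(d) = -165 - 3*d (r(d) = -3*(d + 55) = -3*(55 + d) = -165 - 3*d)
W = -4915 (W = -13316 + 8401 = -4915)
h = -4915
M = -4915
((22*(-3))*(-27) - 28321)*(r(179) + M) = ((22*(-3))*(-27) - 28321)*((-165 - 3*179) - 4915) = (-66*(-27) - 28321)*((-165 - 537) - 4915) = (1782 - 28321)*(-702 - 4915) = -26539*(-5617) = 149069563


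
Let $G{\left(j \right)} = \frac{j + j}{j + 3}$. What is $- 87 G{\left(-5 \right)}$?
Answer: $-435$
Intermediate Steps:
$G{\left(j \right)} = \frac{2 j}{3 + j}$
$- 87 G{\left(-5 \right)} = - 87 \cdot 2 \left(-5\right) \frac{1}{3 - 5} = - 87 \cdot 2 \left(-5\right) \frac{1}{-2} = - 87 \cdot 2 \left(-5\right) \left(- \frac{1}{2}\right) = \left(-87\right) 5 = -435$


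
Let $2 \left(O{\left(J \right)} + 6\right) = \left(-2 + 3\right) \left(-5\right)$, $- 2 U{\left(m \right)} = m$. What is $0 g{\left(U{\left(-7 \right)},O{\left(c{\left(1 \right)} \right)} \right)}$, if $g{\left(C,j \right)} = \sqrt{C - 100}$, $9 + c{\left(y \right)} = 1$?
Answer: $0$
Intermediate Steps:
$U{\left(m \right)} = - \frac{m}{2}$
$c{\left(y \right)} = -8$ ($c{\left(y \right)} = -9 + 1 = -8$)
$O{\left(J \right)} = - \frac{17}{2}$ ($O{\left(J \right)} = -6 + \frac{\left(-2 + 3\right) \left(-5\right)}{2} = -6 + \frac{1 \left(-5\right)}{2} = -6 + \frac{1}{2} \left(-5\right) = -6 - \frac{5}{2} = - \frac{17}{2}$)
$g{\left(C,j \right)} = \sqrt{-100 + C}$
$0 g{\left(U{\left(-7 \right)},O{\left(c{\left(1 \right)} \right)} \right)} = 0 \sqrt{-100 - - \frac{7}{2}} = 0 \sqrt{-100 + \frac{7}{2}} = 0 \sqrt{- \frac{193}{2}} = 0 \frac{i \sqrt{386}}{2} = 0$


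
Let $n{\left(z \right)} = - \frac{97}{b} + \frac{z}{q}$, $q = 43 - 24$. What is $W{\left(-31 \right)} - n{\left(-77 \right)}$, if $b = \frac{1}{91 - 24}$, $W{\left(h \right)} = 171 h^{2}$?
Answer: $\frac{3245847}{19} \approx 1.7083 \cdot 10^{5}$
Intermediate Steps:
$q = 19$
$b = \frac{1}{67} \approx 0.014925$
$n{\left(z \right)} = -6499 + \frac{z}{19}$ ($n{\left(z \right)} = - 97 \frac{1}{\frac{1}{67}} + \frac{z}{19} = \left(-97\right) 67 + z \frac{1}{19} = -6499 + \frac{z}{19}$)
$W{\left(-31 \right)} - n{\left(-77 \right)} = 171 \left(-31\right)^{2} - \left(-6499 + \frac{1}{19} \left(-77\right)\right) = 171 \cdot 961 - \left(-6499 - \frac{77}{19}\right) = 164331 - - \frac{123558}{19} = 164331 + \frac{123558}{19} = \frac{3245847}{19}$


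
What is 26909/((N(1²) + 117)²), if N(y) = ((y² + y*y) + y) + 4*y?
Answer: 26909/15376 ≈ 1.7501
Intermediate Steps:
N(y) = 2*y² + 5*y (N(y) = ((y² + y²) + y) + 4*y = (2*y² + y) + 4*y = (y + 2*y²) + 4*y = 2*y² + 5*y)
26909/((N(1²) + 117)²) = 26909/((1²*(5 + 2*1²) + 117)²) = 26909/((1*(5 + 2*1) + 117)²) = 26909/((1*(5 + 2) + 117)²) = 26909/((1*7 + 117)²) = 26909/((7 + 117)²) = 26909/(124²) = 26909/15376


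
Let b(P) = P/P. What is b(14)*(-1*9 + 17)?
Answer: 8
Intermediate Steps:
b(P) = 1
b(14)*(-1*9 + 17) = 1*(-1*9 + 17) = 1*(-9 + 17) = 1*8 = 8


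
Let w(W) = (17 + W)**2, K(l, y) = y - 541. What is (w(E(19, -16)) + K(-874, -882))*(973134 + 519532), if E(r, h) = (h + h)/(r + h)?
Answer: -18577721036/9 ≈ -2.0642e+9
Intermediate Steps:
K(l, y) = -541 + y
E(r, h) = 2*h/(h + r) (E(r, h) = (2*h)/(h + r) = 2*h/(h + r))
(w(E(19, -16)) + K(-874, -882))*(973134 + 519532) = ((17 + 2*(-16)/(-16 + 19))**2 + (-541 - 882))*(973134 + 519532) = ((17 + 2*(-16)/3)**2 - 1423)*1492666 = ((17 + 2*(-16)*(1/3))**2 - 1423)*1492666 = ((17 - 32/3)**2 - 1423)*1492666 = ((19/3)**2 - 1423)*1492666 = (361/9 - 1423)*1492666 = -12446/9*1492666 = -18577721036/9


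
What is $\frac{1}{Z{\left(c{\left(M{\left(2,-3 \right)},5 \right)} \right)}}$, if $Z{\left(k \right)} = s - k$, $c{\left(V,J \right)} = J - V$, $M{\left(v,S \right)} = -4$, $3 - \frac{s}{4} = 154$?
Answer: $- \frac{1}{613} \approx -0.0016313$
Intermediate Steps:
$s = -604$ ($s = 12 - 616 = -604$)
$Z{\left(k \right)} = -604 - k$
$\frac{1}{Z{\left(c{\left(M{\left(2,-3 \right)},5 \right)} \right)}} = \frac{1}{-604 - \left(5 - -4\right)} = \frac{1}{-604 - \left(5 + 4\right)} = \frac{1}{-604 - 9} = \frac{1}{-613} = - \frac{1}{613}$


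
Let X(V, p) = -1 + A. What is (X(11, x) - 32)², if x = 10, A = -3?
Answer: 1296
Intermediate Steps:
X(V, p) = -4 (X(V, p) = -1 - 3 = -4)
(X(11, x) - 32)² = (-4 - 32)² = (-36)² = 1296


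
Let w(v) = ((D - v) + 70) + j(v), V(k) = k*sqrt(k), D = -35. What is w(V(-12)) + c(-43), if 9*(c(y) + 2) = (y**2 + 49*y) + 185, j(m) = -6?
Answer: 170/9 + 24*I*sqrt(3) ≈ 18.889 + 41.569*I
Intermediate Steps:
c(y) = 167/9 + y**2/9 + 49*y/9 (c(y) = -2 + ((y**2 + 49*y) + 185)/9 = -2 + (185 + y**2 + 49*y)/9 = -2 + (185/9 + y**2/9 + 49*y/9) = 167/9 + y**2/9 + 49*y/9)
V(k) = k**(3/2)
w(v) = 29 - v (w(v) = ((-35 - v) + 70) - 6 = (35 - v) - 6 = 29 - v)
w(V(-12)) + c(-43) = (29 - (-12)**(3/2)) + (167/9 + (1/9)*(-43)**2 + (49/9)*(-43)) = (29 - (-24)*I*sqrt(3)) + (167/9 + (1/9)*1849 - 2107/9) = (29 + 24*I*sqrt(3)) + (167/9 + 1849/9 - 2107/9) = (29 + 24*I*sqrt(3)) - 91/9 = 170/9 + 24*I*sqrt(3)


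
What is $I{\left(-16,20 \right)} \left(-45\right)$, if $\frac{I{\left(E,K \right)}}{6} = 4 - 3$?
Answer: $-270$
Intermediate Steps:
$I{\left(E,K \right)} = 6$ ($I{\left(E,K \right)} = 6 \left(4 - 3\right) = 6 \cdot 1 = 6$)
$I{\left(-16,20 \right)} \left(-45\right) = 6 \left(-45\right) = -270$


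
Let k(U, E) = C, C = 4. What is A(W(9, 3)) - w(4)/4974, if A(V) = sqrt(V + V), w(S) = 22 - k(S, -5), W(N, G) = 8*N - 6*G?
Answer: -3/829 + 6*sqrt(3) ≈ 10.389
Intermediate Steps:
k(U, E) = 4
W(N, G) = -6*G + 8*N
w(S) = 18 (w(S) = 22 - 1*4 = 22 - 4 = 18)
A(V) = sqrt(2)*sqrt(V) (A(V) = sqrt(2*V) = sqrt(2)*sqrt(V))
A(W(9, 3)) - w(4)/4974 = sqrt(2)*sqrt(-6*3 + 8*9) - 18/4974 = sqrt(2)*sqrt(-18 + 72) - 18/4974 = sqrt(2)*sqrt(54) - 1*3/829 = sqrt(2)*(3*sqrt(6)) - 3/829 = 6*sqrt(3) - 3/829 = -3/829 + 6*sqrt(3)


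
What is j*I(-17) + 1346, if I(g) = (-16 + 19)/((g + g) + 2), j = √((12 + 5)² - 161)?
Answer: 1346 - 3*√2/4 ≈ 1344.9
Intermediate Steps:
j = 8*√2 (j = √(17² - 161) = √(289 - 161) = √128 = 8*√2 ≈ 11.314)
I(g) = 3/(2 + 2*g) (I(g) = 3/(2*g + 2) = 3/(2 + 2*g))
j*I(-17) + 1346 = (8*√2)*(3/(2*(1 - 17))) + 1346 = (8*√2)*((3/2)/(-16)) + 1346 = (8*√2)*((3/2)*(-1/16)) + 1346 = (8*√2)*(-3/32) + 1346 = -3*√2/4 + 1346 = 1346 - 3*√2/4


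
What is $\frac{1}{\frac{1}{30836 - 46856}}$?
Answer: $-16020$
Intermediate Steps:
$\frac{1}{\frac{1}{30836 - 46856}} = \frac{1}{\frac{1}{-16020}} = \frac{1}{- \frac{1}{16020}} = -16020$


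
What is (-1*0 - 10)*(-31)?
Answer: 310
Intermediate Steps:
(-1*0 - 10)*(-31) = (0 - 10)*(-31) = -10*(-31) = 310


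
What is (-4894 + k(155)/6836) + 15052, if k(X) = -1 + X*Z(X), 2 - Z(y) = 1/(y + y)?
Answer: 138880793/13672 ≈ 10158.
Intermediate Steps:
Z(y) = 2 - 1/(2*y) (Z(y) = 2 - 1/(y + y) = 2 - 1/(2*y))
k(X) = -1 + X*(2 - 1/(2*X))
(-4894 + k(155)/6836) + 15052 = (-4894 + (-3/2 + 2*155)/6836) + 15052 = (-4894 + (-3/2 + 310)*(1/6836)) + 15052 = (-4894 + (617/2)*(1/6836)) + 15052 = (-4894 + 617/13672) + 15052 = -66910151/13672 + 15052 = 138880793/13672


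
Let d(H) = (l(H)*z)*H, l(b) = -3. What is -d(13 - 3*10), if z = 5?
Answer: -255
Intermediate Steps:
d(H) = -15*H (d(H) = (-3*5)*H = -15*H)
-d(13 - 3*10) = -(-15)*(13 - 3*10) = -(-15)*(13 - 30) = -(-15)*(-17) = -1*255 = -255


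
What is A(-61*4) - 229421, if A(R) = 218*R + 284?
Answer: -282329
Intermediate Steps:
A(R) = 284 + 218*R
A(-61*4) - 229421 = (284 + 218*(-61*4)) - 229421 = (284 + 218*(-244)) - 229421 = (284 - 53192) - 229421 = -52908 - 229421 = -282329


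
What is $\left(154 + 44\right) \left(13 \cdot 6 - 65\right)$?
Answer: $2574$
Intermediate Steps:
$\left(154 + 44\right) \left(13 \cdot 6 - 65\right) = 198 \left(78 - 65\right) = 198 \cdot 13 = 2574$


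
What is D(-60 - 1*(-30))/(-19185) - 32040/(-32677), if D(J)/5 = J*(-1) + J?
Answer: 32040/32677 ≈ 0.98051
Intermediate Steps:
D(J) = 0 (D(J) = 5*(J*(-1) + J) = 5*(-J + J) = 5*0 = 0)
D(-60 - 1*(-30))/(-19185) - 32040/(-32677) = 0/(-19185) - 32040/(-32677) = 0*(-1/19185) - 32040*(-1/32677) = 0 + 32040/32677 = 32040/32677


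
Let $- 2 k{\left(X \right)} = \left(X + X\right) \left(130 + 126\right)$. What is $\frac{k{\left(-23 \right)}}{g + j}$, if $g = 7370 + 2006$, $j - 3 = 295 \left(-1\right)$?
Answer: $\frac{1472}{2271} \approx 0.64817$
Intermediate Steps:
$k{\left(X \right)} = - 256 X$ ($k{\left(X \right)} = - \frac{\left(X + X\right) \left(130 + 126\right)}{2} = - \frac{2 X 256}{2} = - \frac{512 X}{2} = - 256 X$)
$j = -292$ ($j = 3 + 295 \left(-1\right) = 3 - 295 = -292$)
$g = 9376$
$\frac{k{\left(-23 \right)}}{g + j} = \frac{\left(-256\right) \left(-23\right)}{9376 - 292} = \frac{5888}{9084} = 5888 \cdot \frac{1}{9084} = \frac{1472}{2271}$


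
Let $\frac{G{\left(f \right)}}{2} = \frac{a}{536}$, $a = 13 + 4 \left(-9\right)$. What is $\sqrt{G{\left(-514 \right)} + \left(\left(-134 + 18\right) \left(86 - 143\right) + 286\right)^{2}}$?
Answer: $\frac{\sqrt{854389644683}}{134} \approx 6898.0$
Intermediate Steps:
$a = -23$ ($a = 13 - 36 = -23$)
$G{\left(f \right)} = - \frac{23}{268}$ ($G{\left(f \right)} = 2 \left(- \frac{23}{536}\right) = - \frac{23}{268}$)
$\sqrt{G{\left(-514 \right)} + \left(\left(-134 + 18\right) \left(86 - 143\right) + 286\right)^{2}} = \sqrt{- \frac{23}{268} + \left(\left(-134 + 18\right) \left(86 - 143\right) + 286\right)^{2}} = \sqrt{- \frac{23}{268} + \left(\left(-116\right) \left(-57\right) + 286\right)^{2}} = \sqrt{- \frac{23}{268} + \left(6612 + 286\right)^{2}} = \sqrt{- \frac{23}{268} + 6898^{2}} = \sqrt{- \frac{23}{268} + 47582404} = \sqrt{\frac{12752084249}{268}} = \frac{\sqrt{854389644683}}{134}$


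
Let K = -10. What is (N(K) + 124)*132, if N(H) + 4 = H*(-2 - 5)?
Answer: 25080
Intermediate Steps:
N(H) = -4 - 7*H (N(H) = -4 + H*(-2 - 5) = -4 + H*(-7) = -4 - 7*H)
(N(K) + 124)*132 = ((-4 - 7*(-10)) + 124)*132 = ((-4 + 70) + 124)*132 = (66 + 124)*132 = 190*132 = 25080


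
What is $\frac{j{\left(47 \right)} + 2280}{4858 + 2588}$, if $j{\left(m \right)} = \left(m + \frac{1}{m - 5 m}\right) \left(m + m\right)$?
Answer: $\frac{4465}{4964} \approx 0.89948$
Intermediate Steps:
$j{\left(m \right)} = 2 m \left(m - \frac{1}{4 m}\right)$ ($j{\left(m \right)} = \left(m + \frac{1}{\left(-4\right) m}\right) 2 m = \left(m - \frac{1}{4 m}\right) 2 m = 2 m \left(m - \frac{1}{4 m}\right)$)
$\frac{j{\left(47 \right)} + 2280}{4858 + 2588} = \frac{\left(- \frac{1}{2} + 2 \cdot 47^{2}\right) + 2280}{4858 + 2588} = \frac{\left(- \frac{1}{2} + 2 \cdot 2209\right) + 2280}{7446} = \left(\left(- \frac{1}{2} + 4418\right) + 2280\right) \frac{1}{7446} = \left(\frac{8835}{2} + 2280\right) \frac{1}{7446} = \frac{13395}{2} \cdot \frac{1}{7446} = \frac{4465}{4964}$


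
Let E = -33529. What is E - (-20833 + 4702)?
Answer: -17398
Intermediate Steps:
E - (-20833 + 4702) = -33529 - (-20833 + 4702) = -33529 - 1*(-16131) = -33529 + 16131 = -17398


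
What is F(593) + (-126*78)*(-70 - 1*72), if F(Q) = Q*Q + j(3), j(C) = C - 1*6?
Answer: 1747222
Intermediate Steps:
j(C) = -6 + C (j(C) = C - 6 = -6 + C)
F(Q) = -3 + Q² (F(Q) = Q*Q + (-6 + 3) = Q² - 3 = -3 + Q²)
F(593) + (-126*78)*(-70 - 1*72) = (-3 + 593²) + (-126*78)*(-70 - 1*72) = (-3 + 351649) - 9828*(-70 - 72) = 351646 - 9828*(-142) = 351646 + 1395576 = 1747222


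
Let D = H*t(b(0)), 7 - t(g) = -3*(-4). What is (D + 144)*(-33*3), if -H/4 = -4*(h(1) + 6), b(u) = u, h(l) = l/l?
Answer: 41184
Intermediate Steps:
h(l) = 1
t(g) = -5 (t(g) = 7 - (-3)*(-4) = 7 - 1*12 = 7 - 12 = -5)
H = 112 (H = -(-16)*(1 + 6) = -(-16)*7 = -4*(-28) = 112)
D = -560 (D = 112*(-5) = -560)
(D + 144)*(-33*3) = (-560 + 144)*(-33*3) = -416*(-99) = 41184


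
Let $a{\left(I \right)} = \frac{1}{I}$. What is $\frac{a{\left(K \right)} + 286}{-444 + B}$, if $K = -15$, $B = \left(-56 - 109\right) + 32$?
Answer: $- \frac{4289}{8655} \approx -0.49555$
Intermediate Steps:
$B = -133$ ($B = -165 + 32 = -133$)
$\frac{a{\left(K \right)} + 286}{-444 + B} = \frac{\frac{1}{-15} + 286}{-444 - 133} = \frac{- \frac{1}{15} + 286}{-577} = \frac{4289}{15} \left(- \frac{1}{577}\right) = - \frac{4289}{8655}$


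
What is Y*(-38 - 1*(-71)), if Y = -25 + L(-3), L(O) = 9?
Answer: -528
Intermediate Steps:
Y = -16 (Y = -25 + 9 = -16)
Y*(-38 - 1*(-71)) = -16*(-38 - 1*(-71)) = -16*(-38 + 71) = -16*33 = -528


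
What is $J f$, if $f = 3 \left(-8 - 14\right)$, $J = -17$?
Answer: $1122$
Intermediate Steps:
$f = -66$ ($f = 3 \left(-22\right) = -66$)
$J f = \left(-17\right) \left(-66\right) = 1122$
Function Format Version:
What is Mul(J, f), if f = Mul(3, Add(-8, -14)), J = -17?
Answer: 1122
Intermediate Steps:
f = -66 (f = Mul(3, -22) = -66)
Mul(J, f) = Mul(-17, -66) = 1122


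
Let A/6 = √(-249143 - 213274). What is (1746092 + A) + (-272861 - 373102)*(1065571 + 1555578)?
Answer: -1693163525395 + 6*I*√462417 ≈ -1.6932e+12 + 4080.1*I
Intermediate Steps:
A = 6*I*√462417 (A = 6*√(-249143 - 213274) = 6*√(-462417) = 6*(I*√462417) = 6*I*√462417 ≈ 4080.1*I)
(1746092 + A) + (-272861 - 373102)*(1065571 + 1555578) = (1746092 + 6*I*√462417) + (-272861 - 373102)*(1065571 + 1555578) = (1746092 + 6*I*√462417) - 645963*2621149 = (1746092 + 6*I*√462417) - 1693165271487 = -1693163525395 + 6*I*√462417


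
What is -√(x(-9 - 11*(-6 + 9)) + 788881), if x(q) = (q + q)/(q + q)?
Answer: -√788882 ≈ -888.19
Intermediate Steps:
x(q) = 1 (x(q) = (2*q)/((2*q)) = (2*q)*(1/(2*q)) = 1)
-√(x(-9 - 11*(-6 + 9)) + 788881) = -√(1 + 788881) = -√788882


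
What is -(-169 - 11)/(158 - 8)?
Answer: 6/5 ≈ 1.2000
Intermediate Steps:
-(-169 - 11)/(158 - 8) = -(-180)/150 = -1*(-6/5) = 6/5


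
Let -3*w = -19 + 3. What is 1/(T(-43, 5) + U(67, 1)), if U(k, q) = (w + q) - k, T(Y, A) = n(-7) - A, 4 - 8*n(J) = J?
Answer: -24/1543 ≈ -0.015554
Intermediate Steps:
w = 16/3 (w = -(-19 + 3)/3 = -⅓*(-16) = 16/3 ≈ 5.3333)
n(J) = ½ - J/8
T(Y, A) = 11/8 - A (T(Y, A) = (½ - ⅛*(-7)) - A = (½ + 7/8) - A = 11/8 - A)
U(k, q) = 16/3 + q - k (U(k, q) = (16/3 + q) - k = 16/3 + q - k)
1/(T(-43, 5) + U(67, 1)) = 1/((11/8 - 1*5) + (16/3 + 1 - 1*67)) = 1/((11/8 - 5) + (16/3 + 1 - 67)) = 1/(-29/8 - 182/3) = 1/(-1543/24) = -24/1543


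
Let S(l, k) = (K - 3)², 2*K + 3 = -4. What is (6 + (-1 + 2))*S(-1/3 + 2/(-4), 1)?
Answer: 1183/4 ≈ 295.75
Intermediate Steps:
K = -7/2 (K = -3/2 + (½)*(-4) = -3/2 - 2 = -7/2 ≈ -3.5000)
S(l, k) = 169/4 (S(l, k) = (-7/2 - 3)² = (-13/2)² = 169/4)
(6 + (-1 + 2))*S(-1/3 + 2/(-4), 1) = (6 + (-1 + 2))*(169/4) = (6 + 1)*(169/4) = 7*(169/4) = 1183/4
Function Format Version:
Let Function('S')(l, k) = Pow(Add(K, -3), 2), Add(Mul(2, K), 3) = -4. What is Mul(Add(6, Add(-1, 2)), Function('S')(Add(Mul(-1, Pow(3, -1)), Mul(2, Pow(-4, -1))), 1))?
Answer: Rational(1183, 4) ≈ 295.75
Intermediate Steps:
K = Rational(-7, 2) (K = Add(Rational(-3, 2), Mul(Rational(1, 2), -4)) = Add(Rational(-3, 2), -2) = Rational(-7, 2) ≈ -3.5000)
Function('S')(l, k) = Rational(169, 4) (Function('S')(l, k) = Pow(Add(Rational(-7, 2), -3), 2) = Pow(Rational(-13, 2), 2) = Rational(169, 4))
Mul(Add(6, Add(-1, 2)), Function('S')(Add(Mul(-1, Pow(3, -1)), Mul(2, Pow(-4, -1))), 1)) = Mul(Add(6, Add(-1, 2)), Rational(169, 4)) = Mul(Add(6, 1), Rational(169, 4)) = Mul(7, Rational(169, 4)) = Rational(1183, 4)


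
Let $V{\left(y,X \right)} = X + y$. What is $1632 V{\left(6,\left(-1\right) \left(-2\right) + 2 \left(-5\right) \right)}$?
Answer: $-3264$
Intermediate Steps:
$1632 V{\left(6,\left(-1\right) \left(-2\right) + 2 \left(-5\right) \right)} = 1632 \left(\left(\left(-1\right) \left(-2\right) + 2 \left(-5\right)\right) + 6\right) = 1632 \left(\left(2 - 10\right) + 6\right) = 1632 \left(-8 + 6\right) = 1632 \left(-2\right) = -3264$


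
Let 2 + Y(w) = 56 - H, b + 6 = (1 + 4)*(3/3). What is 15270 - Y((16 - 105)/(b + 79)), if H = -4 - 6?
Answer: 15206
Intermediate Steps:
H = -10
b = -1 (b = -6 + (1 + 4)*(3/3) = -6 + 5*(3*(⅓)) = -6 + 5*1 = -6 + 5 = -1)
Y(w) = 64 (Y(w) = -2 + (56 - 1*(-10)) = -2 + (56 + 10) = -2 + 66 = 64)
15270 - Y((16 - 105)/(b + 79)) = 15270 - 1*64 = 15270 - 64 = 15206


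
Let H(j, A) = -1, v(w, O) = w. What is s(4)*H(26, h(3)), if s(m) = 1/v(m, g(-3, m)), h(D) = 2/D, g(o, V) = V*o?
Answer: -¼ ≈ -0.25000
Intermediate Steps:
s(m) = 1/m
s(4)*H(26, h(3)) = -1/4 = (¼)*(-1) = -¼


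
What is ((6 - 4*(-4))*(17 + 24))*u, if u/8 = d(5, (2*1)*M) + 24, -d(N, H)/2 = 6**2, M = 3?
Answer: -346368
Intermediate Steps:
d(N, H) = -72 (d(N, H) = -2*6**2 = -2*36 = -72)
u = -384 (u = 8*(-72 + 24) = 8*(-48) = -384)
((6 - 4*(-4))*(17 + 24))*u = ((6 - 4*(-4))*(17 + 24))*(-384) = ((6 + 16)*41)*(-384) = (22*41)*(-384) = 902*(-384) = -346368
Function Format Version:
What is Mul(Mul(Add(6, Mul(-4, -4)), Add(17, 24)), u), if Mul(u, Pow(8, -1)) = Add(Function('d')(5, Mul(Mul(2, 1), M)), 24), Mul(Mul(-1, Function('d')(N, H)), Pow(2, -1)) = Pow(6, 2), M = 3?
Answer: -346368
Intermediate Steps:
Function('d')(N, H) = -72 (Function('d')(N, H) = Mul(-2, Pow(6, 2)) = Mul(-2, 36) = -72)
u = -384 (u = Mul(8, Add(-72, 24)) = Mul(8, -48) = -384)
Mul(Mul(Add(6, Mul(-4, -4)), Add(17, 24)), u) = Mul(Mul(Add(6, Mul(-4, -4)), Add(17, 24)), -384) = Mul(Mul(Add(6, 16), 41), -384) = Mul(Mul(22, 41), -384) = Mul(902, -384) = -346368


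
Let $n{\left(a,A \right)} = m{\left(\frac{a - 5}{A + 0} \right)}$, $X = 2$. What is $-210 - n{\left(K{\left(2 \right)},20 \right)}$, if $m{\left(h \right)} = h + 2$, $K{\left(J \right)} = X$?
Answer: $- \frac{4237}{20} \approx -211.85$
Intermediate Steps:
$K{\left(J \right)} = 2$
$m{\left(h \right)} = 2 + h$
$n{\left(a,A \right)} = 2 + \frac{-5 + a}{A}$ ($n{\left(a,A \right)} = 2 + \frac{a - 5}{A + 0} = 2 + \frac{-5 + a}{A}$)
$-210 - n{\left(K{\left(2 \right)},20 \right)} = -210 - \frac{-5 + 2 + 2 \cdot 20}{20} = -210 - \frac{-5 + 2 + 40}{20} = -210 - \frac{1}{20} \cdot 37 = -210 - \frac{37}{20} = - \frac{4237}{20}$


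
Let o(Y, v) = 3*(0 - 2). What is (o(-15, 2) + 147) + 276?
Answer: 417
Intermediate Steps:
o(Y, v) = -6 (o(Y, v) = 3*(-2) = -6)
(o(-15, 2) + 147) + 276 = (-6 + 147) + 276 = 141 + 276 = 417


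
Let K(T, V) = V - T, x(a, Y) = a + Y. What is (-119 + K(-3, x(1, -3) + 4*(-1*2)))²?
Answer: 15876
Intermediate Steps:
x(a, Y) = Y + a
(-119 + K(-3, x(1, -3) + 4*(-1*2)))² = (-119 + (((-3 + 1) + 4*(-1*2)) - 1*(-3)))² = (-119 + ((-2 + 4*(-2)) + 3))² = (-119 + ((-2 - 8) + 3))² = (-119 + (-10 + 3))² = (-119 - 7)² = (-126)² = 15876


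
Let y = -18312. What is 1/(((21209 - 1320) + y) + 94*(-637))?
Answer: -1/58301 ≈ -1.7152e-5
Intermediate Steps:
1/(((21209 - 1320) + y) + 94*(-637)) = 1/(((21209 - 1320) - 18312) + 94*(-637)) = 1/((19889 - 18312) - 59878) = 1/(1577 - 59878) = 1/(-58301) = -1/58301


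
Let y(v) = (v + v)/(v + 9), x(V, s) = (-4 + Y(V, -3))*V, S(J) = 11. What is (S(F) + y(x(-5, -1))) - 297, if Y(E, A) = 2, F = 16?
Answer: -5414/19 ≈ -284.95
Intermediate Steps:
x(V, s) = -2*V (x(V, s) = (-4 + 2)*V = -2*V)
y(v) = 2*v/(9 + v) (y(v) = (2*v)/(9 + v) = 2*v/(9 + v))
(S(F) + y(x(-5, -1))) - 297 = (11 + 2*(-2*(-5))/(9 - 2*(-5))) - 297 = (11 + 2*10/(9 + 10)) - 297 = (11 + 2*10/19) - 297 = (11 + 2*10*(1/19)) - 297 = (11 + 20/19) - 297 = 229/19 - 297 = -5414/19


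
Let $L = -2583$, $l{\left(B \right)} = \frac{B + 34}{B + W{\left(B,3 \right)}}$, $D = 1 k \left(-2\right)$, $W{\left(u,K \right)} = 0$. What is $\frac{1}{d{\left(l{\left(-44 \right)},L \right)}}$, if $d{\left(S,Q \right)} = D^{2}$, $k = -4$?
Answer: $\frac{1}{64} \approx 0.015625$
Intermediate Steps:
$D = 8$ ($D = 1 \left(-4\right) \left(-2\right) = \left(-4\right) \left(-2\right) = 8$)
$l{\left(B \right)} = \frac{34 + B}{B}$ ($l{\left(B \right)} = \frac{B + 34}{B + 0} = \frac{34 + B}{B}$)
$d{\left(S,Q \right)} = 64$ ($d{\left(S,Q \right)} = 8^{2} = 64$)
$\frac{1}{d{\left(l{\left(-44 \right)},L \right)}} = \frac{1}{64}$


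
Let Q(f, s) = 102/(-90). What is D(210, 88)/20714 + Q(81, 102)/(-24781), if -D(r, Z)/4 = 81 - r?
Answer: 96078539/3849852255 ≈ 0.024956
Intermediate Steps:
D(r, Z) = -324 + 4*r (D(r, Z) = -4*(81 - r) = -324 + 4*r)
Q(f, s) = -17/15 (Q(f, s) = 102*(-1/90) = -17/15)
D(210, 88)/20714 + Q(81, 102)/(-24781) = (-324 + 4*210)/20714 - 17/15/(-24781) = (-324 + 840)*(1/20714) - 17/15*(-1/24781) = 516*(1/20714) + 17/371715 = 258/10357 + 17/371715 = 96078539/3849852255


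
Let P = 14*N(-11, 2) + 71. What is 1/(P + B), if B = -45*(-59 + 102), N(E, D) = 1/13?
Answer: -13/24218 ≈ -0.00053679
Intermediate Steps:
N(E, D) = 1/13
P = 937/13 (P = 14*(1/13) + 71 = 14/13 + 71 = 937/13 ≈ 72.077)
B = -1935 (B = -45*43 = -1935)
1/(P + B) = 1/(937/13 - 1935) = 1/(-24218/13) = -13/24218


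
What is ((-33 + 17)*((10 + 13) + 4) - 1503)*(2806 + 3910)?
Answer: -12995460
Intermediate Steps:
((-33 + 17)*((10 + 13) + 4) - 1503)*(2806 + 3910) = (-16*(23 + 4) - 1503)*6716 = (-16*27 - 1503)*6716 = (-432 - 1503)*6716 = -1935*6716 = -12995460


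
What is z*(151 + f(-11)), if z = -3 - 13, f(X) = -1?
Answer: -2400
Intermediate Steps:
z = -16
z*(151 + f(-11)) = -16*(151 - 1) = -16*150 = -2400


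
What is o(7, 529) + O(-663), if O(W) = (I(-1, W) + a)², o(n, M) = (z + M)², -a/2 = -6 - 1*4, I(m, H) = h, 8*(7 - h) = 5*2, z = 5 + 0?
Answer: 4573105/16 ≈ 2.8582e+5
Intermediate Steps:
z = 5
h = 23/4 (h = 7 - 5*2/8 = 7 - ⅛*10 = 7 - 5/4 = 23/4 ≈ 5.7500)
I(m, H) = 23/4
a = 20 (a = -2*(-6 - 1*4) = -2*(-6 - 4) = -2*(-10) = 20)
o(n, M) = (5 + M)²
O(W) = 10609/16 (O(W) = (23/4 + 20)² = (103/4)² = 10609/16)
o(7, 529) + O(-663) = (5 + 529)² + 10609/16 = 534² + 10609/16 = 285156 + 10609/16 = 4573105/16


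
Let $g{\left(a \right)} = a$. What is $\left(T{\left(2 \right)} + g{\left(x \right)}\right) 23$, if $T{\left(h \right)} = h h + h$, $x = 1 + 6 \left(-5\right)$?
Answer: $-529$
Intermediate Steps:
$x = -29$ ($x = 1 - 30 = -29$)
$T{\left(h \right)} = h + h^{2}$ ($T{\left(h \right)} = h^{2} + h = h + h^{2}$)
$\left(T{\left(2 \right)} + g{\left(x \right)}\right) 23 = \left(2 \left(1 + 2\right) - 29\right) 23 = \left(2 \cdot 3 - 29\right) 23 = \left(6 - 29\right) 23 = \left(-23\right) 23 = -529$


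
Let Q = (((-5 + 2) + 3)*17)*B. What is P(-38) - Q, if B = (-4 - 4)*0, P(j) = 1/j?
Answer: -1/38 ≈ -0.026316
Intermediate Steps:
B = 0 (B = -8*0 = 0)
Q = 0 (Q = (((-5 + 2) + 3)*17)*0 = ((-3 + 3)*17)*0 = (0*17)*0 = 0*0 = 0)
P(-38) - Q = 1/(-38) - 1*0 = -1/38 + 0 = -1/38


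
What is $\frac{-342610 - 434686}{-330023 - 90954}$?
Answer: $\frac{777296}{420977} \approx 1.8464$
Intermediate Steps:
$\frac{-342610 - 434686}{-330023 - 90954} = - \frac{777296}{-420977} = \left(-777296\right) \left(- \frac{1}{420977}\right) = \frac{777296}{420977}$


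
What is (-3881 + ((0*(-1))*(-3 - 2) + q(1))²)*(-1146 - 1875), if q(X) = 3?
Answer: 11697312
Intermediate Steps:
(-3881 + ((0*(-1))*(-3 - 2) + q(1))²)*(-1146 - 1875) = (-3881 + ((0*(-1))*(-3 - 2) + 3)²)*(-1146 - 1875) = (-3881 + (0*(-5) + 3)²)*(-3021) = (-3881 + (0 + 3)²)*(-3021) = (-3881 + 3²)*(-3021) = (-3881 + 9)*(-3021) = -3872*(-3021) = 11697312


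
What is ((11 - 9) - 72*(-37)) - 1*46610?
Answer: -43944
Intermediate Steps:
((11 - 9) - 72*(-37)) - 1*46610 = (2 + 2664) - 46610 = 2666 - 46610 = -43944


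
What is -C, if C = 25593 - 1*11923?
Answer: -13670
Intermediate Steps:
C = 13670 (C = 25593 - 11923 = 13670)
-C = -1*13670 = -13670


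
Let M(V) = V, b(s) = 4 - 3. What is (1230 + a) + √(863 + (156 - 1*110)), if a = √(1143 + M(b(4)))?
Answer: 1230 + 2*√286 + 3*√101 ≈ 1294.0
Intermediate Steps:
b(s) = 1
a = 2*√286 (a = √(1143 + 1) = √1144 = 2*√286 ≈ 33.823)
(1230 + a) + √(863 + (156 - 1*110)) = (1230 + 2*√286) + √(863 + (156 - 1*110)) = (1230 + 2*√286) + √(863 + (156 - 110)) = (1230 + 2*√286) + √(863 + 46) = (1230 + 2*√286) + √909 = (1230 + 2*√286) + 3*√101 = 1230 + 2*√286 + 3*√101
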